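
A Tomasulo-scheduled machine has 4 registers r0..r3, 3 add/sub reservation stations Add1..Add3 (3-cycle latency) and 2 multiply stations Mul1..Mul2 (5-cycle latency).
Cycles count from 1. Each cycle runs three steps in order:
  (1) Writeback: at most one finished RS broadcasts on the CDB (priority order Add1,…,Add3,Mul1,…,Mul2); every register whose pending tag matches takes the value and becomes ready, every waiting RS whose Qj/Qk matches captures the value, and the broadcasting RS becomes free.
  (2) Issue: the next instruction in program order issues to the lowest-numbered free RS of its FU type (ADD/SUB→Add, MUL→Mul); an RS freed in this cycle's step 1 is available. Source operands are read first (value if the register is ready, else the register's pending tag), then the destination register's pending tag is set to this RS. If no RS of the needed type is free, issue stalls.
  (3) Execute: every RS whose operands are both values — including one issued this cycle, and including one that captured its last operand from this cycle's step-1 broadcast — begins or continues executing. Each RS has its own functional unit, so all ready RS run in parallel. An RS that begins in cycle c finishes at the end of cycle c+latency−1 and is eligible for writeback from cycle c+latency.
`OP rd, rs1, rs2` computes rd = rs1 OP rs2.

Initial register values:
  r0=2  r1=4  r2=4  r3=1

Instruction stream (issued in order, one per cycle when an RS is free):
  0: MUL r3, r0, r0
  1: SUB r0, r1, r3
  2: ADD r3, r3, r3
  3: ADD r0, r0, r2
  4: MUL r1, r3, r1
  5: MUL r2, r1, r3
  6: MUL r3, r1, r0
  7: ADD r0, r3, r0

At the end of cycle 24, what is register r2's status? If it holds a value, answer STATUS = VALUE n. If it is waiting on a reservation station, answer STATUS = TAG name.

cycle 1: issue MUL r3<-Mul1 // r0:2,r1:4,r2:4,r3:Mul1
cycle 2: issue SUB r0<-Add1 // r0:Add1,r1:4,r2:4,r3:Mul1
cycle 3: issue ADD r3<-Add2 // r0:Add1,r1:4,r2:4,r3:Add2
cycle 4: issue ADD r0<-Add3 // r0:Add3,r1:4,r2:4,r3:Add2
cycle 5: issue MUL r1<-Mul2 // r0:Add3,r1:Mul2,r2:4,r3:Add2
cycle 6: CDB Mul1=4; issue MUL r2<-Mul1 // r0:Add3,r1:Mul2,r2:Mul1,r3:Add2
cycle 7: stall // r0:Add3,r1:Mul2,r2:Mul1,r3:Add2
cycle 8: stall // r0:Add3,r1:Mul2,r2:Mul1,r3:Add2
cycle 9: CDB Add1=0; stall // r0:Add3,r1:Mul2,r2:Mul1,r3:Add2
cycle 10: CDB Add2=8; stall // r0:Add3,r1:Mul2,r2:Mul1,r3:8
cycle 11: stall // r0:Add3,r1:Mul2,r2:Mul1,r3:8
cycle 12: CDB Add3=4; stall // r0:4,r1:Mul2,r2:Mul1,r3:8
cycle 13: stall // r0:4,r1:Mul2,r2:Mul1,r3:8
cycle 14: stall // r0:4,r1:Mul2,r2:Mul1,r3:8
cycle 15: CDB Mul2=32; issue MUL r3<-Mul2 // r0:4,r1:32,r2:Mul1,r3:Mul2
cycle 16: issue ADD r0<-Add1 // r0:Add1,r1:32,r2:Mul1,r3:Mul2
cycle 17: - // r0:Add1,r1:32,r2:Mul1,r3:Mul2
cycle 18: - // r0:Add1,r1:32,r2:Mul1,r3:Mul2
cycle 19: - // r0:Add1,r1:32,r2:Mul1,r3:Mul2
cycle 20: CDB Mul1=256 // r0:Add1,r1:32,r2:256,r3:Mul2
cycle 21: CDB Mul2=128 // r0:Add1,r1:32,r2:256,r3:128
cycle 22: - // r0:Add1,r1:32,r2:256,r3:128
cycle 23: - // r0:Add1,r1:32,r2:256,r3:128
cycle 24: CDB Add1=132 // r0:132,r1:32,r2:256,r3:128

STATUS = VALUE 256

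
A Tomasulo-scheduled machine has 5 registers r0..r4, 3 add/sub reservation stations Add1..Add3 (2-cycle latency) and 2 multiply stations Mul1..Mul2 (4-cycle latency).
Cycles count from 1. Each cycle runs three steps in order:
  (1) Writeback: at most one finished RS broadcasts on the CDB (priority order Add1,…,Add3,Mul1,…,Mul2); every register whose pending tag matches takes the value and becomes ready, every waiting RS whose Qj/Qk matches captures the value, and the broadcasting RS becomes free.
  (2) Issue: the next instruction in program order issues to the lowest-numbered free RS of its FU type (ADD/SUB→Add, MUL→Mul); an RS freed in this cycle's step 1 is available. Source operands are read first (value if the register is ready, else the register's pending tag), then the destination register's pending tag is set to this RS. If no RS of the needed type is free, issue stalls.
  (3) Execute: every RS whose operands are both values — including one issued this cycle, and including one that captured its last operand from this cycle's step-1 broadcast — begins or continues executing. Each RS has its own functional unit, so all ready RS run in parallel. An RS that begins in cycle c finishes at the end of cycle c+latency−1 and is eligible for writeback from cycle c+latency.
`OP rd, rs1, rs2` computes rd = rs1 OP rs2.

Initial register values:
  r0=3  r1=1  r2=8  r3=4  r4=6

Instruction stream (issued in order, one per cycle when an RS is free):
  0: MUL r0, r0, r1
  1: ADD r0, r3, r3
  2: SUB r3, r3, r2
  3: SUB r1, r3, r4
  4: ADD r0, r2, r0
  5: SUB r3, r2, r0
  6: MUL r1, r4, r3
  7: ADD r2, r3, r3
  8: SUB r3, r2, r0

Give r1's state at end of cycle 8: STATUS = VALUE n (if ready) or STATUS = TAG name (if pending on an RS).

cycle 1: issue MUL r0<-Mul1 // r0:Mul1,r1:1,r2:8,r3:4,r4:6
cycle 2: issue ADD r0<-Add1 // r0:Add1,r1:1,r2:8,r3:4,r4:6
cycle 3: issue SUB r3<-Add2 // r0:Add1,r1:1,r2:8,r3:Add2,r4:6
cycle 4: CDB Add1=8; issue SUB r1<-Add1 // r0:8,r1:Add1,r2:8,r3:Add2,r4:6
cycle 5: CDB Add2=-4; issue ADD r0<-Add2 // r0:Add2,r1:Add1,r2:8,r3:-4,r4:6
cycle 6: CDB Mul1=3; issue SUB r3<-Add3 // r0:Add2,r1:Add1,r2:8,r3:Add3,r4:6
cycle 7: CDB Add1=-10; issue MUL r1<-Mul1 // r0:Add2,r1:Mul1,r2:8,r3:Add3,r4:6
cycle 8: CDB Add2=16; issue ADD r2<-Add1 // r0:16,r1:Mul1,r2:Add1,r3:Add3,r4:6

STATUS = TAG Mul1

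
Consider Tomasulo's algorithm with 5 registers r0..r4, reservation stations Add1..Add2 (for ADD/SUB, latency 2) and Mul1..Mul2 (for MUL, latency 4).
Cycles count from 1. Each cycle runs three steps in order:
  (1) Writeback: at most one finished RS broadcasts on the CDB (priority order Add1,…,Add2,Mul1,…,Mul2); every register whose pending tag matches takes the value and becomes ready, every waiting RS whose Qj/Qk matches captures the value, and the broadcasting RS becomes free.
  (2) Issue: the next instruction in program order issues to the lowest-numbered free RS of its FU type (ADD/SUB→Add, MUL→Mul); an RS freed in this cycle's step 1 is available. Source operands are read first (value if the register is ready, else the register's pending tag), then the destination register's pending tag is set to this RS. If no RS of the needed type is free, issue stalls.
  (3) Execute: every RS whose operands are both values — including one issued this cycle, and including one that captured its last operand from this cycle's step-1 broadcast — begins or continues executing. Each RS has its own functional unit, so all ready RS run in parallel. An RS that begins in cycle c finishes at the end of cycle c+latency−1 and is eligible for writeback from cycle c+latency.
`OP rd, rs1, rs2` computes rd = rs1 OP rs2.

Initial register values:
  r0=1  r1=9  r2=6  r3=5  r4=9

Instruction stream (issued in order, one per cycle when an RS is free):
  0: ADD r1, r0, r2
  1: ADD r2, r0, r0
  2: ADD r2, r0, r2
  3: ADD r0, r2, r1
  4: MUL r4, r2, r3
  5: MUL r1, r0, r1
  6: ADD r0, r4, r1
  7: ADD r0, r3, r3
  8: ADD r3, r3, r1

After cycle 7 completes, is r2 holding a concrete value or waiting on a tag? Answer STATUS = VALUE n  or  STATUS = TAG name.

STATUS = VALUE 3

c1: issue ADD r1<-Add1 | r0:1,r1:Add1,r2:6,r3:5,r4:9
c2: issue ADD r2<-Add2 | r0:1,r1:Add1,r2:Add2,r3:5,r4:9
c3: CDB Add1=7; issue ADD r2<-Add1 | r0:1,r1:7,r2:Add1,r3:5,r4:9
c4: CDB Add2=2; issue ADD r0<-Add2 | r0:Add2,r1:7,r2:Add1,r3:5,r4:9
c5: issue MUL r4<-Mul1 | r0:Add2,r1:7,r2:Add1,r3:5,r4:Mul1
c6: CDB Add1=3; issue MUL r1<-Mul2 | r0:Add2,r1:Mul2,r2:3,r3:5,r4:Mul1
c7: issue ADD r0<-Add1 | r0:Add1,r1:Mul2,r2:3,r3:5,r4:Mul1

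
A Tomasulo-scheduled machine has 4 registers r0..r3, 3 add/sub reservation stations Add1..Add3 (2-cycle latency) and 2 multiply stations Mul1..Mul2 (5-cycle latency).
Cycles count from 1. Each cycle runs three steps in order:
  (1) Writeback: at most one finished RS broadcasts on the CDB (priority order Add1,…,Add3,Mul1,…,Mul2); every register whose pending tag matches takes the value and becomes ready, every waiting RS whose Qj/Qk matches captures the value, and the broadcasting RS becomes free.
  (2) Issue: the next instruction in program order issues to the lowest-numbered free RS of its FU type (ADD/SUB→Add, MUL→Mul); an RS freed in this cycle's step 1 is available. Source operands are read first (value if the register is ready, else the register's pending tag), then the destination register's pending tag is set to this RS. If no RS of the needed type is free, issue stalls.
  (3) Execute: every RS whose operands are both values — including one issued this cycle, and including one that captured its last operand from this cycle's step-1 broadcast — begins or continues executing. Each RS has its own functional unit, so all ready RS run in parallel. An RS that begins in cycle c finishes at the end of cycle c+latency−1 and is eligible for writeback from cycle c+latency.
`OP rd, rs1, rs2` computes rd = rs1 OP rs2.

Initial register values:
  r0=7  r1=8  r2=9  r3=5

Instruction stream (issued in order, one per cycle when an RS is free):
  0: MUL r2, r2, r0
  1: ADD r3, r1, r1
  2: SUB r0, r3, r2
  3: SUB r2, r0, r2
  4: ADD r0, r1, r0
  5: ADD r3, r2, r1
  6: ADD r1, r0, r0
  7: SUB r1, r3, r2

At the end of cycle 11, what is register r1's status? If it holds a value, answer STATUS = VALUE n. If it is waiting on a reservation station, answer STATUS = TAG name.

STATUS = TAG Add3

c1: issue MUL r2<-Mul1 | r0:7,r1:8,r2:Mul1,r3:5
c2: issue ADD r3<-Add1 | r0:7,r1:8,r2:Mul1,r3:Add1
c3: issue SUB r0<-Add2 | r0:Add2,r1:8,r2:Mul1,r3:Add1
c4: CDB Add1=16; issue SUB r2<-Add1 | r0:Add2,r1:8,r2:Add1,r3:16
c5: issue ADD r0<-Add3 | r0:Add3,r1:8,r2:Add1,r3:16
c6: CDB Mul1=63; stall | r0:Add3,r1:8,r2:Add1,r3:16
c7: stall | r0:Add3,r1:8,r2:Add1,r3:16
c8: CDB Add2=-47; issue ADD r3<-Add2 | r0:Add3,r1:8,r2:Add1,r3:Add2
c9: stall | r0:Add3,r1:8,r2:Add1,r3:Add2
c10: CDB Add1=-110; issue ADD r1<-Add1 | r0:Add3,r1:Add1,r2:-110,r3:Add2
c11: CDB Add3=-39; issue SUB r1<-Add3 | r0:-39,r1:Add3,r2:-110,r3:Add2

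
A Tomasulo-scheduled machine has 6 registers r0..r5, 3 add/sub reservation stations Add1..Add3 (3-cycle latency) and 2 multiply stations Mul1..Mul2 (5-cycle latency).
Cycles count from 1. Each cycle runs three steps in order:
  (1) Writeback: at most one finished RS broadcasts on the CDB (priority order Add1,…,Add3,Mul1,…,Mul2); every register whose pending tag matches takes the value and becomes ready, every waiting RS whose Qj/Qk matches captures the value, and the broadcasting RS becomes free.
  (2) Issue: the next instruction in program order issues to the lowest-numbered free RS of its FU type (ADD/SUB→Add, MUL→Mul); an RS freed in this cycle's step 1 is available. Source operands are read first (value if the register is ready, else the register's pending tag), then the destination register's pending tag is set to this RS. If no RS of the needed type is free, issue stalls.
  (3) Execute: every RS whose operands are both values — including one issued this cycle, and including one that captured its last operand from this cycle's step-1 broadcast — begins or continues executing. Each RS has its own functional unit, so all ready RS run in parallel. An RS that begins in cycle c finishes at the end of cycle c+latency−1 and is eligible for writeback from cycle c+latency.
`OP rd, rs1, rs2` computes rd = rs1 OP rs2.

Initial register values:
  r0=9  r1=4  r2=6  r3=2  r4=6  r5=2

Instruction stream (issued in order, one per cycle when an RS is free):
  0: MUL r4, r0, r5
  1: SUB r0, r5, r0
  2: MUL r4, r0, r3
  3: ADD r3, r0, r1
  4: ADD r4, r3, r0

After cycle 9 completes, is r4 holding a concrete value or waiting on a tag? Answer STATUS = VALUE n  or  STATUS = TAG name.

STATUS = TAG Add1

cycle 1: issue MUL r4<-Mul1 // r0:9,r1:4,r2:6,r3:2,r4:Mul1,r5:2
cycle 2: issue SUB r0<-Add1 // r0:Add1,r1:4,r2:6,r3:2,r4:Mul1,r5:2
cycle 3: issue MUL r4<-Mul2 // r0:Add1,r1:4,r2:6,r3:2,r4:Mul2,r5:2
cycle 4: issue ADD r3<-Add2 // r0:Add1,r1:4,r2:6,r3:Add2,r4:Mul2,r5:2
cycle 5: CDB Add1=-7; issue ADD r4<-Add1 // r0:-7,r1:4,r2:6,r3:Add2,r4:Add1,r5:2
cycle 6: CDB Mul1=18 // r0:-7,r1:4,r2:6,r3:Add2,r4:Add1,r5:2
cycle 7: - // r0:-7,r1:4,r2:6,r3:Add2,r4:Add1,r5:2
cycle 8: CDB Add2=-3 // r0:-7,r1:4,r2:6,r3:-3,r4:Add1,r5:2
cycle 9: - // r0:-7,r1:4,r2:6,r3:-3,r4:Add1,r5:2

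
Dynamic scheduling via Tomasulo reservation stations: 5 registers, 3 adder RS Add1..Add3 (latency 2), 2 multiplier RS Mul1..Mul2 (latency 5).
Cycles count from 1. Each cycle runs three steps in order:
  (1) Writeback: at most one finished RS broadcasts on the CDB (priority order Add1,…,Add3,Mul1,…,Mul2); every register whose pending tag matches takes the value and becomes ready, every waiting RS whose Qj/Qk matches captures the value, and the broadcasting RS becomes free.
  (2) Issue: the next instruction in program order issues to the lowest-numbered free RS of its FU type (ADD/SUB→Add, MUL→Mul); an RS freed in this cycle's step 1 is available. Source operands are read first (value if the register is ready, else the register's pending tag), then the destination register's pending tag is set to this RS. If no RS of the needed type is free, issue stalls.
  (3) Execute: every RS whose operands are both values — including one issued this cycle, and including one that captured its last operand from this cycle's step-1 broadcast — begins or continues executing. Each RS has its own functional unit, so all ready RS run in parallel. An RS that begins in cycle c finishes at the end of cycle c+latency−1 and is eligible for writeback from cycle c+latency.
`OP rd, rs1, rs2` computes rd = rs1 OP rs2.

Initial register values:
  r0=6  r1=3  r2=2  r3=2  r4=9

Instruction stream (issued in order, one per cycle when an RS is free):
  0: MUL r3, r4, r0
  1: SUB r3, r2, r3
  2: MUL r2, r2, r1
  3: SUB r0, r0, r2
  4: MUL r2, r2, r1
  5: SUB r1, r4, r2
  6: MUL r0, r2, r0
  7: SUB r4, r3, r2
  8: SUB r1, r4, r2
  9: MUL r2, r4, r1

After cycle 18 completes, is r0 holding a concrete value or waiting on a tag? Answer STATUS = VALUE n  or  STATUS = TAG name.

  c1: issue MUL r3<-Mul1  regs: r0:6,r1:3,r2:2,r3:Mul1,r4:9
  c2: issue SUB r3<-Add1  regs: r0:6,r1:3,r2:2,r3:Add1,r4:9
  c3: issue MUL r2<-Mul2  regs: r0:6,r1:3,r2:Mul2,r3:Add1,r4:9
  c4: issue SUB r0<-Add2  regs: r0:Add2,r1:3,r2:Mul2,r3:Add1,r4:9
  c5: stall  regs: r0:Add2,r1:3,r2:Mul2,r3:Add1,r4:9
  c6: CDB Mul1=54; issue MUL r2<-Mul1  regs: r0:Add2,r1:3,r2:Mul1,r3:Add1,r4:9
  c7: issue SUB r1<-Add3  regs: r0:Add2,r1:Add3,r2:Mul1,r3:Add1,r4:9
  c8: CDB Add1=-52; stall  regs: r0:Add2,r1:Add3,r2:Mul1,r3:-52,r4:9
  c9: CDB Mul2=6; issue MUL r0<-Mul2  regs: r0:Mul2,r1:Add3,r2:Mul1,r3:-52,r4:9
  c10: issue SUB r4<-Add1  regs: r0:Mul2,r1:Add3,r2:Mul1,r3:-52,r4:Add1
  c11: CDB Add2=0; issue SUB r1<-Add2  regs: r0:Mul2,r1:Add2,r2:Mul1,r3:-52,r4:Add1
  c12: stall  regs: r0:Mul2,r1:Add2,r2:Mul1,r3:-52,r4:Add1
  c13: stall  regs: r0:Mul2,r1:Add2,r2:Mul1,r3:-52,r4:Add1
  c14: CDB Mul1=18; issue MUL r2<-Mul1  regs: r0:Mul2,r1:Add2,r2:Mul1,r3:-52,r4:Add1
  c15: -  regs: r0:Mul2,r1:Add2,r2:Mul1,r3:-52,r4:Add1
  c16: CDB Add1=-70  regs: r0:Mul2,r1:Add2,r2:Mul1,r3:-52,r4:-70
  c17: CDB Add3=-9  regs: r0:Mul2,r1:Add2,r2:Mul1,r3:-52,r4:-70
  c18: CDB Add2=-88  regs: r0:Mul2,r1:-88,r2:Mul1,r3:-52,r4:-70

STATUS = TAG Mul2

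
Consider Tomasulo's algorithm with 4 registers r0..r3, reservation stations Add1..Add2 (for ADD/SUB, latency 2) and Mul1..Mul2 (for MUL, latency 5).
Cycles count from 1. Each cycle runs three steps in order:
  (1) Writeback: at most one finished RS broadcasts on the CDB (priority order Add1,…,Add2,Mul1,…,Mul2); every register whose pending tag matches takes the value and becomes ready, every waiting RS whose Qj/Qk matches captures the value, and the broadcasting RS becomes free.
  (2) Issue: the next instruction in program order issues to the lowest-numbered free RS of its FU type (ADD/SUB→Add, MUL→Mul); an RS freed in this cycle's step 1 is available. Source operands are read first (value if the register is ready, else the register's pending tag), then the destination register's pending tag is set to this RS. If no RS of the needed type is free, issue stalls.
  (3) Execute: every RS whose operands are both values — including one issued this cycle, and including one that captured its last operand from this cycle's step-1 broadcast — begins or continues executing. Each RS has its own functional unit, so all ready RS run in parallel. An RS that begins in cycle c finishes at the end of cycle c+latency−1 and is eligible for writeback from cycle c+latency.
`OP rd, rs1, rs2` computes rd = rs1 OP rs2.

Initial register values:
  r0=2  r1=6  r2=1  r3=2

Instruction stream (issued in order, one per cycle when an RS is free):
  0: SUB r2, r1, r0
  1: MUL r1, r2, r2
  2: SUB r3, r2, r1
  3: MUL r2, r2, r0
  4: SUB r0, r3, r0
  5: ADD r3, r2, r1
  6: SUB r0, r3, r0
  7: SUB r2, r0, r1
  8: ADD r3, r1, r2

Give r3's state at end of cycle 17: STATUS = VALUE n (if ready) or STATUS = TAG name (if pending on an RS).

STATUS = TAG Add1

cycle 1: issue SUB r2<-Add1 // r0:2,r1:6,r2:Add1,r3:2
cycle 2: issue MUL r1<-Mul1 // r0:2,r1:Mul1,r2:Add1,r3:2
cycle 3: CDB Add1=4; issue SUB r3<-Add1 // r0:2,r1:Mul1,r2:4,r3:Add1
cycle 4: issue MUL r2<-Mul2 // r0:2,r1:Mul1,r2:Mul2,r3:Add1
cycle 5: issue SUB r0<-Add2 // r0:Add2,r1:Mul1,r2:Mul2,r3:Add1
cycle 6: stall // r0:Add2,r1:Mul1,r2:Mul2,r3:Add1
cycle 7: stall // r0:Add2,r1:Mul1,r2:Mul2,r3:Add1
cycle 8: CDB Mul1=16; stall // r0:Add2,r1:16,r2:Mul2,r3:Add1
cycle 9: CDB Mul2=8; stall // r0:Add2,r1:16,r2:8,r3:Add1
cycle 10: CDB Add1=-12; issue ADD r3<-Add1 // r0:Add2,r1:16,r2:8,r3:Add1
cycle 11: stall // r0:Add2,r1:16,r2:8,r3:Add1
cycle 12: CDB Add1=24; issue SUB r0<-Add1 // r0:Add1,r1:16,r2:8,r3:24
cycle 13: CDB Add2=-14; issue SUB r2<-Add2 // r0:Add1,r1:16,r2:Add2,r3:24
cycle 14: stall // r0:Add1,r1:16,r2:Add2,r3:24
cycle 15: CDB Add1=38; issue ADD r3<-Add1 // r0:38,r1:16,r2:Add2,r3:Add1
cycle 16: - // r0:38,r1:16,r2:Add2,r3:Add1
cycle 17: CDB Add2=22 // r0:38,r1:16,r2:22,r3:Add1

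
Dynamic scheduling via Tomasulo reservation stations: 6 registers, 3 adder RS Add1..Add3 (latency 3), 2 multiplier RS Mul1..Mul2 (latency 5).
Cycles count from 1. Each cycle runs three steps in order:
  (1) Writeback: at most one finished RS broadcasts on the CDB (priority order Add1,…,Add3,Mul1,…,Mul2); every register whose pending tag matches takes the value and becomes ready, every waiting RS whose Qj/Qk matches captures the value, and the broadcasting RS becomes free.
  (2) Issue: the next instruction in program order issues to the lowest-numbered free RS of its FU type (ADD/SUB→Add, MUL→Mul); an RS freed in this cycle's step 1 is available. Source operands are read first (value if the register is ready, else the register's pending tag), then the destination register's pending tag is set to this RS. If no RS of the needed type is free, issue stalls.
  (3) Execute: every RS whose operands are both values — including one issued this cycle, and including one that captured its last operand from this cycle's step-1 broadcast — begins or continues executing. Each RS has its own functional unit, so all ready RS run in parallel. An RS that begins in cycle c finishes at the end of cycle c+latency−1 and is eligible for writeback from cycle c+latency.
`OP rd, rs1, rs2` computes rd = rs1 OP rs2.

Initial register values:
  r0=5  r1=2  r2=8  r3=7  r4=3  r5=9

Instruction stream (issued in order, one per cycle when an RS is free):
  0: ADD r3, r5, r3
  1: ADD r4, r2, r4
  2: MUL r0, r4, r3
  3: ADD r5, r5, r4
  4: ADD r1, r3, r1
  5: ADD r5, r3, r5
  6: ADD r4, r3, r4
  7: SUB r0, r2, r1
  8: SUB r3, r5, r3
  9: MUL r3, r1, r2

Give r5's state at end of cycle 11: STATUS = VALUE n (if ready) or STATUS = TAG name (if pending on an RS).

STATUS = TAG Add3

cycle 1: issue ADD r3<-Add1 // r0:5,r1:2,r2:8,r3:Add1,r4:3,r5:9
cycle 2: issue ADD r4<-Add2 // r0:5,r1:2,r2:8,r3:Add1,r4:Add2,r5:9
cycle 3: issue MUL r0<-Mul1 // r0:Mul1,r1:2,r2:8,r3:Add1,r4:Add2,r5:9
cycle 4: CDB Add1=16; issue ADD r5<-Add1 // r0:Mul1,r1:2,r2:8,r3:16,r4:Add2,r5:Add1
cycle 5: CDB Add2=11; issue ADD r1<-Add2 // r0:Mul1,r1:Add2,r2:8,r3:16,r4:11,r5:Add1
cycle 6: issue ADD r5<-Add3 // r0:Mul1,r1:Add2,r2:8,r3:16,r4:11,r5:Add3
cycle 7: stall // r0:Mul1,r1:Add2,r2:8,r3:16,r4:11,r5:Add3
cycle 8: CDB Add1=20; issue ADD r4<-Add1 // r0:Mul1,r1:Add2,r2:8,r3:16,r4:Add1,r5:Add3
cycle 9: CDB Add2=18; issue SUB r0<-Add2 // r0:Add2,r1:18,r2:8,r3:16,r4:Add1,r5:Add3
cycle 10: CDB Mul1=176; stall // r0:Add2,r1:18,r2:8,r3:16,r4:Add1,r5:Add3
cycle 11: CDB Add1=27; issue SUB r3<-Add1 // r0:Add2,r1:18,r2:8,r3:Add1,r4:27,r5:Add3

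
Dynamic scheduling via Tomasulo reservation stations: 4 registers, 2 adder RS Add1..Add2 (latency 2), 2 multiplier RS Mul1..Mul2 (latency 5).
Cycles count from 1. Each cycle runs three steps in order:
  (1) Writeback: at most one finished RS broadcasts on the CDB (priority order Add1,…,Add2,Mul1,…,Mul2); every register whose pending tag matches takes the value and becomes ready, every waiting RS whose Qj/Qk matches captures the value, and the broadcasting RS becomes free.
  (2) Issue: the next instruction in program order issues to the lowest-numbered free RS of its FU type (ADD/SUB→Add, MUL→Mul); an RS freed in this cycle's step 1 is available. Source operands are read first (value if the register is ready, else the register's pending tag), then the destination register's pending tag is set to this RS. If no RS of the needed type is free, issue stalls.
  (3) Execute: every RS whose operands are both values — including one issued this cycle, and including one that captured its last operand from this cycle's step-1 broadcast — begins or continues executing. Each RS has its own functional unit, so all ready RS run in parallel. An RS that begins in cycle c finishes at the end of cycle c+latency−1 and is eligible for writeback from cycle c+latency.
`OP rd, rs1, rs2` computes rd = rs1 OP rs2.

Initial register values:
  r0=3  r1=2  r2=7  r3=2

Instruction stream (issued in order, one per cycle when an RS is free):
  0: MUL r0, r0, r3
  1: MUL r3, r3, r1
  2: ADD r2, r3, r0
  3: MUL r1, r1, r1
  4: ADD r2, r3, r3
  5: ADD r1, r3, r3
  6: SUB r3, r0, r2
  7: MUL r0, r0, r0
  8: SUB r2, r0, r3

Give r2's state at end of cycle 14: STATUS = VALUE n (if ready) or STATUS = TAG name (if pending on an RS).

  c1: issue MUL r0<-Mul1  regs: r0:Mul1,r1:2,r2:7,r3:2
  c2: issue MUL r3<-Mul2  regs: r0:Mul1,r1:2,r2:7,r3:Mul2
  c3: issue ADD r2<-Add1  regs: r0:Mul1,r1:2,r2:Add1,r3:Mul2
  c4: stall  regs: r0:Mul1,r1:2,r2:Add1,r3:Mul2
  c5: stall  regs: r0:Mul1,r1:2,r2:Add1,r3:Mul2
  c6: CDB Mul1=6; issue MUL r1<-Mul1  regs: r0:6,r1:Mul1,r2:Add1,r3:Mul2
  c7: CDB Mul2=4; issue ADD r2<-Add2  regs: r0:6,r1:Mul1,r2:Add2,r3:4
  c8: stall  regs: r0:6,r1:Mul1,r2:Add2,r3:4
  c9: CDB Add1=10; issue ADD r1<-Add1  regs: r0:6,r1:Add1,r2:Add2,r3:4
  c10: CDB Add2=8; issue SUB r3<-Add2  regs: r0:6,r1:Add1,r2:8,r3:Add2
  c11: CDB Add1=8; issue MUL r0<-Mul2  regs: r0:Mul2,r1:8,r2:8,r3:Add2
  c12: CDB Add2=-2; issue SUB r2<-Add1  regs: r0:Mul2,r1:8,r2:Add1,r3:-2
  c13: CDB Mul1=4  regs: r0:Mul2,r1:8,r2:Add1,r3:-2
  c14: -  regs: r0:Mul2,r1:8,r2:Add1,r3:-2

STATUS = TAG Add1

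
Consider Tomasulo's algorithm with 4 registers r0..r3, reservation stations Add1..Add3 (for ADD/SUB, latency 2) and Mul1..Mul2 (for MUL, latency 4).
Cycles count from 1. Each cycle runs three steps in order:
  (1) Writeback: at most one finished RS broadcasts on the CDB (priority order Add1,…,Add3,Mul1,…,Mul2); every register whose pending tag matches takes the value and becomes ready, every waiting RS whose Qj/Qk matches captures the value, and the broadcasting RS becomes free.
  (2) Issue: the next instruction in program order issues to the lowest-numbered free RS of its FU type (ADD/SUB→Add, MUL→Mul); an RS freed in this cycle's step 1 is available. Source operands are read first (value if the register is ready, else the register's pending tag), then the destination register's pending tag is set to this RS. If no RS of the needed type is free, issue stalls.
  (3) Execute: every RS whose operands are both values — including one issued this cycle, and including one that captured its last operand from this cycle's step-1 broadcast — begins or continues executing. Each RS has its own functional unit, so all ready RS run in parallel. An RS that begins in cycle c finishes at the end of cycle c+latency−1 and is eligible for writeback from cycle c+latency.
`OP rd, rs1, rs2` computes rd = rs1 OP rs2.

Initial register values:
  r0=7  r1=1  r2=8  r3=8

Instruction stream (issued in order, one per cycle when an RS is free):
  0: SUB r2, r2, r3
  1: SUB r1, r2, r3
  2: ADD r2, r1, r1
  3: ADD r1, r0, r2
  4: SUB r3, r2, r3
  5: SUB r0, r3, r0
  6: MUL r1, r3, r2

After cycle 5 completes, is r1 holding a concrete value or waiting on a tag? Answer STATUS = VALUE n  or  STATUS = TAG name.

STATUS = TAG Add3

c1: issue SUB r2<-Add1 | r0:7,r1:1,r2:Add1,r3:8
c2: issue SUB r1<-Add2 | r0:7,r1:Add2,r2:Add1,r3:8
c3: CDB Add1=0; issue ADD r2<-Add1 | r0:7,r1:Add2,r2:Add1,r3:8
c4: issue ADD r1<-Add3 | r0:7,r1:Add3,r2:Add1,r3:8
c5: CDB Add2=-8; issue SUB r3<-Add2 | r0:7,r1:Add3,r2:Add1,r3:Add2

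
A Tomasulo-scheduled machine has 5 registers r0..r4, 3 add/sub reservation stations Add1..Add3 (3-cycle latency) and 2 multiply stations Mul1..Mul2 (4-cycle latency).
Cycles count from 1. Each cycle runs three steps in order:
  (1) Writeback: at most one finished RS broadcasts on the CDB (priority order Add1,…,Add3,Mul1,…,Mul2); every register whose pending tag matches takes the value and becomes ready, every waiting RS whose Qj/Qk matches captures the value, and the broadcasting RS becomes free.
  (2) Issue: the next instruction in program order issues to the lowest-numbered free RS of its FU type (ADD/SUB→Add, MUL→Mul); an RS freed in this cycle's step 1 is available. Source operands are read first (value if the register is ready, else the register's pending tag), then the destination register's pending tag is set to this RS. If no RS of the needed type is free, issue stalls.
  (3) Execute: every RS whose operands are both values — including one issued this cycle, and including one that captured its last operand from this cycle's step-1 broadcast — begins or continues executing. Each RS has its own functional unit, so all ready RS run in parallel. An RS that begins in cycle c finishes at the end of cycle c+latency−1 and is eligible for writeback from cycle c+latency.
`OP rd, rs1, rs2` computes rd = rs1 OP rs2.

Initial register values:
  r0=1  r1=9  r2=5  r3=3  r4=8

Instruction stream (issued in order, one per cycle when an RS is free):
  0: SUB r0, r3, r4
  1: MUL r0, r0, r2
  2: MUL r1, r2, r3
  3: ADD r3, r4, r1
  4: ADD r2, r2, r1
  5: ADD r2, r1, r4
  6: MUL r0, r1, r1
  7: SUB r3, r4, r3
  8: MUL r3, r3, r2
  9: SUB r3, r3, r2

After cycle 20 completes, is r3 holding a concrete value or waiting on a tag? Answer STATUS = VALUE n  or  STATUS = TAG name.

STATUS = VALUE -368

cycle 1: issue SUB r0<-Add1 // r0:Add1,r1:9,r2:5,r3:3,r4:8
cycle 2: issue MUL r0<-Mul1 // r0:Mul1,r1:9,r2:5,r3:3,r4:8
cycle 3: issue MUL r1<-Mul2 // r0:Mul1,r1:Mul2,r2:5,r3:3,r4:8
cycle 4: CDB Add1=-5; issue ADD r3<-Add1 // r0:Mul1,r1:Mul2,r2:5,r3:Add1,r4:8
cycle 5: issue ADD r2<-Add2 // r0:Mul1,r1:Mul2,r2:Add2,r3:Add1,r4:8
cycle 6: issue ADD r2<-Add3 // r0:Mul1,r1:Mul2,r2:Add3,r3:Add1,r4:8
cycle 7: CDB Mul2=15; issue MUL r0<-Mul2 // r0:Mul2,r1:15,r2:Add3,r3:Add1,r4:8
cycle 8: CDB Mul1=-25; stall // r0:Mul2,r1:15,r2:Add3,r3:Add1,r4:8
cycle 9: stall // r0:Mul2,r1:15,r2:Add3,r3:Add1,r4:8
cycle 10: CDB Add1=23; issue SUB r3<-Add1 // r0:Mul2,r1:15,r2:Add3,r3:Add1,r4:8
cycle 11: CDB Add2=20; issue MUL r3<-Mul1 // r0:Mul2,r1:15,r2:Add3,r3:Mul1,r4:8
cycle 12: CDB Add3=23; issue SUB r3<-Add2 // r0:Mul2,r1:15,r2:23,r3:Add2,r4:8
cycle 13: CDB Add1=-15 // r0:Mul2,r1:15,r2:23,r3:Add2,r4:8
cycle 14: CDB Mul2=225 // r0:225,r1:15,r2:23,r3:Add2,r4:8
cycle 15: - // r0:225,r1:15,r2:23,r3:Add2,r4:8
cycle 16: - // r0:225,r1:15,r2:23,r3:Add2,r4:8
cycle 17: CDB Mul1=-345 // r0:225,r1:15,r2:23,r3:Add2,r4:8
cycle 18: - // r0:225,r1:15,r2:23,r3:Add2,r4:8
cycle 19: - // r0:225,r1:15,r2:23,r3:Add2,r4:8
cycle 20: CDB Add2=-368 // r0:225,r1:15,r2:23,r3:-368,r4:8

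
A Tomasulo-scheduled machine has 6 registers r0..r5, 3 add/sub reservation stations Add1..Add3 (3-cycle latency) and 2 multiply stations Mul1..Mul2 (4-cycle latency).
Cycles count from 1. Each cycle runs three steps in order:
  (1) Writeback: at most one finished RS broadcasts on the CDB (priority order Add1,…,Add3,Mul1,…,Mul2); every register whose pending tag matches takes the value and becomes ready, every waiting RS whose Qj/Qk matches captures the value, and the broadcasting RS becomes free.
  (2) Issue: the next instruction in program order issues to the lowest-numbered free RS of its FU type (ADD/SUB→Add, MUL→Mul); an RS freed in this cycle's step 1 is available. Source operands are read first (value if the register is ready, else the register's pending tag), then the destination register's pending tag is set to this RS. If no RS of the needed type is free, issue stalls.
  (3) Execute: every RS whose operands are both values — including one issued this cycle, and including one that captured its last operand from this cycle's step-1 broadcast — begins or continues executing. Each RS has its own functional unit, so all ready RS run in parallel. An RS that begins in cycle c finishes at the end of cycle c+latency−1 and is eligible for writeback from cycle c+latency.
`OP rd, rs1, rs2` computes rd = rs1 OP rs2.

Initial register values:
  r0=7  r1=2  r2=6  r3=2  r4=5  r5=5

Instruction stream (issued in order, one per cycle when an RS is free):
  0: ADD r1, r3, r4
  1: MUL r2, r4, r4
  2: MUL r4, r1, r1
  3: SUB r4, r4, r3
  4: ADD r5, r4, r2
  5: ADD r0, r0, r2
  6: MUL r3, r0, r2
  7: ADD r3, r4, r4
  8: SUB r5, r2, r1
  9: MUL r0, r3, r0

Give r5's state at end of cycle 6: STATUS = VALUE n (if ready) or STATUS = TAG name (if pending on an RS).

STATUS = TAG Add2

c1: issue ADD r1<-Add1 | r0:7,r1:Add1,r2:6,r3:2,r4:5,r5:5
c2: issue MUL r2<-Mul1 | r0:7,r1:Add1,r2:Mul1,r3:2,r4:5,r5:5
c3: issue MUL r4<-Mul2 | r0:7,r1:Add1,r2:Mul1,r3:2,r4:Mul2,r5:5
c4: CDB Add1=7; issue SUB r4<-Add1 | r0:7,r1:7,r2:Mul1,r3:2,r4:Add1,r5:5
c5: issue ADD r5<-Add2 | r0:7,r1:7,r2:Mul1,r3:2,r4:Add1,r5:Add2
c6: CDB Mul1=25; issue ADD r0<-Add3 | r0:Add3,r1:7,r2:25,r3:2,r4:Add1,r5:Add2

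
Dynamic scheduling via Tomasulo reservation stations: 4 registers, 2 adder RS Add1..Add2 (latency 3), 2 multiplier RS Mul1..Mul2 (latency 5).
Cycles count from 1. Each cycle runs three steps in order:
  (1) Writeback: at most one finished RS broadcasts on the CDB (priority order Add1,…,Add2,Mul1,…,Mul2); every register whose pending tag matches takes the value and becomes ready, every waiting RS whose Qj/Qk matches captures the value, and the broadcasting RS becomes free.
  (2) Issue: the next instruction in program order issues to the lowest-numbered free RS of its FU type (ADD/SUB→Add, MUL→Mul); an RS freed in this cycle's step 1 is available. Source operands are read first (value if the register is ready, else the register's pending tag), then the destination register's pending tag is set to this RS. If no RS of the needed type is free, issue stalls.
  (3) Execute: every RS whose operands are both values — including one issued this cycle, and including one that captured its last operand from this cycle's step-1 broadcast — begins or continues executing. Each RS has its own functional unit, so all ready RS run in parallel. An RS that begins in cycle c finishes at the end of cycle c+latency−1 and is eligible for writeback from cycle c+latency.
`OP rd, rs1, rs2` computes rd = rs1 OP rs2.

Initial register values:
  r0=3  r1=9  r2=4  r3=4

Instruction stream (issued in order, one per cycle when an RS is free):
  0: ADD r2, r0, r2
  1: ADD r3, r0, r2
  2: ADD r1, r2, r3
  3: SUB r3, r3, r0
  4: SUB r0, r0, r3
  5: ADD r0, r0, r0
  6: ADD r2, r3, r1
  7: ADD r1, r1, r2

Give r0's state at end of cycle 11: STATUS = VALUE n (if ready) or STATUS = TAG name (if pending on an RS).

cycle 1: issue ADD r2<-Add1 // r0:3,r1:9,r2:Add1,r3:4
cycle 2: issue ADD r3<-Add2 // r0:3,r1:9,r2:Add1,r3:Add2
cycle 3: stall // r0:3,r1:9,r2:Add1,r3:Add2
cycle 4: CDB Add1=7; issue ADD r1<-Add1 // r0:3,r1:Add1,r2:7,r3:Add2
cycle 5: stall // r0:3,r1:Add1,r2:7,r3:Add2
cycle 6: stall // r0:3,r1:Add1,r2:7,r3:Add2
cycle 7: CDB Add2=10; issue SUB r3<-Add2 // r0:3,r1:Add1,r2:7,r3:Add2
cycle 8: stall // r0:3,r1:Add1,r2:7,r3:Add2
cycle 9: stall // r0:3,r1:Add1,r2:7,r3:Add2
cycle 10: CDB Add1=17; issue SUB r0<-Add1 // r0:Add1,r1:17,r2:7,r3:Add2
cycle 11: CDB Add2=7; issue ADD r0<-Add2 // r0:Add2,r1:17,r2:7,r3:7

STATUS = TAG Add2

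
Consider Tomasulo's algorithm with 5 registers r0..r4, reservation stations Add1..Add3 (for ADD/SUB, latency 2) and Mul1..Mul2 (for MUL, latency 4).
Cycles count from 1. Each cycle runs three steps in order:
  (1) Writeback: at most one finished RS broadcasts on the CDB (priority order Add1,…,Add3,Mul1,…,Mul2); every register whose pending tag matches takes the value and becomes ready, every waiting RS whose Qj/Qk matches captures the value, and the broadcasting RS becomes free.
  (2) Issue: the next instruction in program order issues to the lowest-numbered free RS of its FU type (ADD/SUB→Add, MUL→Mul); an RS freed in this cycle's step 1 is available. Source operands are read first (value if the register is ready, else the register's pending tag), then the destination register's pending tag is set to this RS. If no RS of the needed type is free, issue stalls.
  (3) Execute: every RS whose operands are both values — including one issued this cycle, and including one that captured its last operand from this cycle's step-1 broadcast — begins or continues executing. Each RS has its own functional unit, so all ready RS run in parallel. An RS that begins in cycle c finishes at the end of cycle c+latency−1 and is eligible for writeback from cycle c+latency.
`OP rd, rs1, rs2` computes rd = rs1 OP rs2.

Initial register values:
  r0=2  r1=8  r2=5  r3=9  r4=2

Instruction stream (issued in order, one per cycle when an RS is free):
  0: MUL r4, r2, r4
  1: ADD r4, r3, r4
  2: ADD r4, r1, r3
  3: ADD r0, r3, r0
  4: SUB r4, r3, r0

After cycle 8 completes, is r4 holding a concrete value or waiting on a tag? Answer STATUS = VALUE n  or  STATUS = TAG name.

STATUS = VALUE -2

c1: issue MUL r4<-Mul1 | r0:2,r1:8,r2:5,r3:9,r4:Mul1
c2: issue ADD r4<-Add1 | r0:2,r1:8,r2:5,r3:9,r4:Add1
c3: issue ADD r4<-Add2 | r0:2,r1:8,r2:5,r3:9,r4:Add2
c4: issue ADD r0<-Add3 | r0:Add3,r1:8,r2:5,r3:9,r4:Add2
c5: CDB Add2=17; issue SUB r4<-Add2 | r0:Add3,r1:8,r2:5,r3:9,r4:Add2
c6: CDB Add3=11 | r0:11,r1:8,r2:5,r3:9,r4:Add2
c7: CDB Mul1=10 | r0:11,r1:8,r2:5,r3:9,r4:Add2
c8: CDB Add2=-2 | r0:11,r1:8,r2:5,r3:9,r4:-2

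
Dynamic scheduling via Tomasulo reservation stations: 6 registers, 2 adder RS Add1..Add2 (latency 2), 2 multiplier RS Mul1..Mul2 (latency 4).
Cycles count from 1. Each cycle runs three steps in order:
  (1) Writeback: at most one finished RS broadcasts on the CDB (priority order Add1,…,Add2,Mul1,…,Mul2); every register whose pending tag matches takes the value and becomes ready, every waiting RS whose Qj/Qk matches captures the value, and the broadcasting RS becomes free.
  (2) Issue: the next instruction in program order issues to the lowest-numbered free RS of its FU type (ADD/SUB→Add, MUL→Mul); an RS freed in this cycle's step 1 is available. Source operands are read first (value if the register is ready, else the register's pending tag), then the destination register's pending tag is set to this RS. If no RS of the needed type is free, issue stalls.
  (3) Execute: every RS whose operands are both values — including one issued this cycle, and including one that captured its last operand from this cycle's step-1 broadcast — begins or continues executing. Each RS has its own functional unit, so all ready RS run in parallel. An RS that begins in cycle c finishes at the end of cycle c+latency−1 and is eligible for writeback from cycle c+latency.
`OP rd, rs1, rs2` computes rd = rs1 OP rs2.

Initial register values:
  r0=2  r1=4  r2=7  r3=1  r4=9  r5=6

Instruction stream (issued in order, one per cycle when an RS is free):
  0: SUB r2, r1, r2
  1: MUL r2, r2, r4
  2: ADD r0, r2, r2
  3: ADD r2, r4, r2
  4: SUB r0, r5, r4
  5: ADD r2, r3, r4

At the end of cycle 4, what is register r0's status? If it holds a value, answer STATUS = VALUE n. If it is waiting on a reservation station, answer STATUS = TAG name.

cycle 1: issue SUB r2<-Add1 // r0:2,r1:4,r2:Add1,r3:1,r4:9,r5:6
cycle 2: issue MUL r2<-Mul1 // r0:2,r1:4,r2:Mul1,r3:1,r4:9,r5:6
cycle 3: CDB Add1=-3; issue ADD r0<-Add1 // r0:Add1,r1:4,r2:Mul1,r3:1,r4:9,r5:6
cycle 4: issue ADD r2<-Add2 // r0:Add1,r1:4,r2:Add2,r3:1,r4:9,r5:6

STATUS = TAG Add1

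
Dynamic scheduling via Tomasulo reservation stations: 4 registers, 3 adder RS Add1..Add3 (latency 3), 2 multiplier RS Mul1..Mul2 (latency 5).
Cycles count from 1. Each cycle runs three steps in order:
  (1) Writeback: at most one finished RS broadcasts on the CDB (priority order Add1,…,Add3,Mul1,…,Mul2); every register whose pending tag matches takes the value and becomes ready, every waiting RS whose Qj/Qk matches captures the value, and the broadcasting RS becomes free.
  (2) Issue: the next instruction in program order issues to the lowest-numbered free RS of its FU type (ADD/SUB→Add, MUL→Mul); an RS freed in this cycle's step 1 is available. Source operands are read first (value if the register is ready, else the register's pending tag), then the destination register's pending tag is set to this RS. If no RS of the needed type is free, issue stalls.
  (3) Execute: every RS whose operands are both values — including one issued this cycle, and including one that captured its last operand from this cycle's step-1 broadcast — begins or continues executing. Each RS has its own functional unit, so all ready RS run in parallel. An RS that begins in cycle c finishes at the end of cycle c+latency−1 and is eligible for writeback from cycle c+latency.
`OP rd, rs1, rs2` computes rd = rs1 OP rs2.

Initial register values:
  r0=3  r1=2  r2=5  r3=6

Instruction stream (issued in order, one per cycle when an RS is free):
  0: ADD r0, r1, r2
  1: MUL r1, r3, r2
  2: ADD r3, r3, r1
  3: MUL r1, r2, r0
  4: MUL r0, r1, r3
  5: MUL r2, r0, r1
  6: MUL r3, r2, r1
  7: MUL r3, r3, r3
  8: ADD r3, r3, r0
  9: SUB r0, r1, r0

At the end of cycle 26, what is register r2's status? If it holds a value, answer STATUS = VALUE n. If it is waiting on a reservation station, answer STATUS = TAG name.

STATUS = VALUE 44100

  c1: issue ADD r0<-Add1  regs: r0:Add1,r1:2,r2:5,r3:6
  c2: issue MUL r1<-Mul1  regs: r0:Add1,r1:Mul1,r2:5,r3:6
  c3: issue ADD r3<-Add2  regs: r0:Add1,r1:Mul1,r2:5,r3:Add2
  c4: CDB Add1=7; issue MUL r1<-Mul2  regs: r0:7,r1:Mul2,r2:5,r3:Add2
  c5: stall  regs: r0:7,r1:Mul2,r2:5,r3:Add2
  c6: stall  regs: r0:7,r1:Mul2,r2:5,r3:Add2
  c7: CDB Mul1=30; issue MUL r0<-Mul1  regs: r0:Mul1,r1:Mul2,r2:5,r3:Add2
  c8: stall  regs: r0:Mul1,r1:Mul2,r2:5,r3:Add2
  c9: CDB Mul2=35; issue MUL r2<-Mul2  regs: r0:Mul1,r1:35,r2:Mul2,r3:Add2
  c10: CDB Add2=36; stall  regs: r0:Mul1,r1:35,r2:Mul2,r3:36
  c11: stall  regs: r0:Mul1,r1:35,r2:Mul2,r3:36
  c12: stall  regs: r0:Mul1,r1:35,r2:Mul2,r3:36
  c13: stall  regs: r0:Mul1,r1:35,r2:Mul2,r3:36
  c14: stall  regs: r0:Mul1,r1:35,r2:Mul2,r3:36
  c15: CDB Mul1=1260; issue MUL r3<-Mul1  regs: r0:1260,r1:35,r2:Mul2,r3:Mul1
  c16: stall  regs: r0:1260,r1:35,r2:Mul2,r3:Mul1
  c17: stall  regs: r0:1260,r1:35,r2:Mul2,r3:Mul1
  c18: stall  regs: r0:1260,r1:35,r2:Mul2,r3:Mul1
  c19: stall  regs: r0:1260,r1:35,r2:Mul2,r3:Mul1
  c20: CDB Mul2=44100; issue MUL r3<-Mul2  regs: r0:1260,r1:35,r2:44100,r3:Mul2
  c21: issue ADD r3<-Add1  regs: r0:1260,r1:35,r2:44100,r3:Add1
  c22: issue SUB r0<-Add2  regs: r0:Add2,r1:35,r2:44100,r3:Add1
  c23: -  regs: r0:Add2,r1:35,r2:44100,r3:Add1
  c24: -  regs: r0:Add2,r1:35,r2:44100,r3:Add1
  c25: CDB Add2=-1225  regs: r0:-1225,r1:35,r2:44100,r3:Add1
  c26: CDB Mul1=1543500  regs: r0:-1225,r1:35,r2:44100,r3:Add1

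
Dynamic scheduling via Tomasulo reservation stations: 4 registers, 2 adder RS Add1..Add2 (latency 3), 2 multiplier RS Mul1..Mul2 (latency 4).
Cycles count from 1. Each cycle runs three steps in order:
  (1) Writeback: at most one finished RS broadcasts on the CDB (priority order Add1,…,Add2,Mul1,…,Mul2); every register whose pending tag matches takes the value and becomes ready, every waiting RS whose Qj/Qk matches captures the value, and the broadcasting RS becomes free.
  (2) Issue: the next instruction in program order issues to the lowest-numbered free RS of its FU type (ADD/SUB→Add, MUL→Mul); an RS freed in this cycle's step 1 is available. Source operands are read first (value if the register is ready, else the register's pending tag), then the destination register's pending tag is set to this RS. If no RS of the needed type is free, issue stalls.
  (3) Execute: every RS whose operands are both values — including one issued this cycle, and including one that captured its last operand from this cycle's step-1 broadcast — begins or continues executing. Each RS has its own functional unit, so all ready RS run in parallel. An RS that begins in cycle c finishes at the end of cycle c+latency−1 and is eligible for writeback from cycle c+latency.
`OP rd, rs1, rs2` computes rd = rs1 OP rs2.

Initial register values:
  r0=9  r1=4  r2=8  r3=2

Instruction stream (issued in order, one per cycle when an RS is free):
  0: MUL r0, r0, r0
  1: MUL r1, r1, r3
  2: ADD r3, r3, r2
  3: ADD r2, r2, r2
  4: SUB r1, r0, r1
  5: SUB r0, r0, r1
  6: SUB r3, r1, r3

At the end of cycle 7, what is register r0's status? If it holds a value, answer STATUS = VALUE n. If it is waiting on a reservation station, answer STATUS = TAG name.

  c1: issue MUL r0<-Mul1  regs: r0:Mul1,r1:4,r2:8,r3:2
  c2: issue MUL r1<-Mul2  regs: r0:Mul1,r1:Mul2,r2:8,r3:2
  c3: issue ADD r3<-Add1  regs: r0:Mul1,r1:Mul2,r2:8,r3:Add1
  c4: issue ADD r2<-Add2  regs: r0:Mul1,r1:Mul2,r2:Add2,r3:Add1
  c5: CDB Mul1=81; stall  regs: r0:81,r1:Mul2,r2:Add2,r3:Add1
  c6: CDB Add1=10; issue SUB r1<-Add1  regs: r0:81,r1:Add1,r2:Add2,r3:10
  c7: CDB Add2=16; issue SUB r0<-Add2  regs: r0:Add2,r1:Add1,r2:16,r3:10

STATUS = TAG Add2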